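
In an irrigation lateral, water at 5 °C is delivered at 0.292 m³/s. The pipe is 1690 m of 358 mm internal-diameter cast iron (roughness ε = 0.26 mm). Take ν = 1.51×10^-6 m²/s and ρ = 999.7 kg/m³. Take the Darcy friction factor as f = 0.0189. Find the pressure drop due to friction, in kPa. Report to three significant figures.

V = 4Q/(πD²) = 4·0.292/(π·0.358²) = 2.901 m/s
h_f = f(L/D)V²/(2g) = 0.01890·(1690/0.358)·2.901²/(2·9.81) = 38.27 m
Δp = ρg·h_f = 999.7·9.81·38.27 = 375.3 kPa

Δp ≈ 375 kPa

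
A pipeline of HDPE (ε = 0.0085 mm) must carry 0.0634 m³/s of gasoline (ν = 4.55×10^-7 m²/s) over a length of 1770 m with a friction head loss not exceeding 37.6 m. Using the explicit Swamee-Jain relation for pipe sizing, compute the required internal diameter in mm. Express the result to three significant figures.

Swamee-Jain (Type III): D = 0.66·[ε^1.25·(LQ²/(gh_f))^4.75 + ν·Q^9.4·(L/(gh_f))^5.2]^0.04
LQ²/(gh_f) = 0.01929; L/(gh_f) = 4.799
Term 1 = ε^1.25·(…)^4.75 = 3.29×10^-15; Term 2 = ν·Q^9.4·(…)^5.2 = 8.70×10^-15
D = 0.66·(3.29×10^-15 + 8.70×10^-15)^0.04 = 0.1831 m = 183 mm
Check: V = 2.41 m/s, Re = 9.69×10^5, f = 0.01266, h_f = 36.2 m ≈ 37.6 m ✓

D ≈ 183 mm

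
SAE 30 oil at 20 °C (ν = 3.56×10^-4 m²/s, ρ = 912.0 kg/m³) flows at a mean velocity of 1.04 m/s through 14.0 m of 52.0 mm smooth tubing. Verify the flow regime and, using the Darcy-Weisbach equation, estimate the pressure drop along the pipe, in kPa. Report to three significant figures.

Δp ≈ 55.9 kPa

Re = VD/ν = 1.04·0.05200/3.56×10^-4 = 152 → laminar (Re < 2300)
f = 64/Re = 0.4213
h_f = f(L/D)V²/(2g) = 0.4213·(14.0/0.05200)·1.04²/(2·9.81) = 6.253 m
Δp = ρg·h_f = 912.0·9.81·6.253 = 55.94 kPa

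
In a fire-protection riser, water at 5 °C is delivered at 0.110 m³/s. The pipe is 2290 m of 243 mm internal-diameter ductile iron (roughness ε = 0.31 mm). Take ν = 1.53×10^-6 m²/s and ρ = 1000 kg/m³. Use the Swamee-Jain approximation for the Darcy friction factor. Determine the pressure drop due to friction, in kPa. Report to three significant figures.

Δp ≈ 574 kPa

V = 4Q/(πD²) = 4·0.110/(π·0.243²) = 2.372 m/s
Re = VD/ν = 2.372·0.243/1.53×10^-6 = 3.77×10^5 → turbulent
ε/D = 0.31/243 = 0.00128
Swamee-Jain: f = 0.02165
h_f = f(L/D)V²/(2g) = 0.02165·(2290/0.243)·2.372²/(2·9.81) = 58.50 m
Δp = ρg·h_f = 1000·9.81·58.50 = 573.9 kPa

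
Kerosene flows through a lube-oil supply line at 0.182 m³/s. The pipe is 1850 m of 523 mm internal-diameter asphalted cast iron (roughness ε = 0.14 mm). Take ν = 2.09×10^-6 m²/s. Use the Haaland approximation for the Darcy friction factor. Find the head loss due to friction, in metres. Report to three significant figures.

h_f ≈ 2.22 m

V = 4Q/(πD²) = 4·0.182/(π·0.523²) = 0.8472 m/s
Re = VD/ν = 0.8472·0.523/2.09×10^-6 = 2.12×10^5 → turbulent
ε/D = 0.14/523 = 2.68×10^-4
Haaland: f = 0.01719
h_f = f(L/D)V²/(2g) = 0.01719·(1850/0.523)·0.8472²/(2·9.81) = 2.224 m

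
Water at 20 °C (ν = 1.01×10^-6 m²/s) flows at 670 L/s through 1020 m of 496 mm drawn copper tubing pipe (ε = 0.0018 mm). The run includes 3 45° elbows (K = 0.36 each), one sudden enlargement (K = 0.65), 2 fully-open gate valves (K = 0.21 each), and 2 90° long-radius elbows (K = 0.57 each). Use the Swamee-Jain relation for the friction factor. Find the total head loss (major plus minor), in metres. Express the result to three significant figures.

H_L ≈ 15.6 m

V = 4Q/(πD²) = 3.468 m/s; V²/2g = 0.6128 m
Re = 1.70×10^6, ε/D = 3.63×10^-6 → f = 0.01076 (Swamee-Jain)
Major: h_f = f(L/D)·V²/2g = 0.01076·2056·0.6128 = 13.56 m
Minor: ΣK = 3.29; h_m = ΣK·V²/2g = 2.016 m
Total H_L = 13.56 + 2.016 = 15.58 m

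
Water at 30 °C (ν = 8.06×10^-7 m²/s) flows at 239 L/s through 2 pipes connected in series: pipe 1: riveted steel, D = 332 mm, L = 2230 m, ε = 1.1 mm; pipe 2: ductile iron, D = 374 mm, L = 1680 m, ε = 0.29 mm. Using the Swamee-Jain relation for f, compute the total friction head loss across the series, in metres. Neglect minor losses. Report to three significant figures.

H ≈ 91.2 m

Pipe 1: V = 2.761 m/s, Re = 1.14×10^6, ε/D = 0.00331, f = 0.02708, h_1 = f(L/D)V²/2g = 70.67 m
Pipe 2: V = 2.176 m/s, Re = 1.01×10^6, ε/D = 7.75×10^-4, f = 0.01893, h_2 = f(L/D)V²/2g = 20.51 m
Series → Q common, losses add: H = Σh = 91.18 m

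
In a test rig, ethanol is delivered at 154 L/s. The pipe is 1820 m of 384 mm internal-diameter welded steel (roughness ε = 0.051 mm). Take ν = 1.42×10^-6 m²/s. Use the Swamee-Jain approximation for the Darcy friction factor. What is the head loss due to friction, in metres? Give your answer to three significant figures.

V = 4Q/(πD²) = 4·0.154/(π·0.384²) = 1.330 m/s
Re = VD/ν = 1.330·0.384/1.42×10^-6 = 3.60×10^5 → turbulent
ε/D = 0.051/384 = 1.33×10^-4
Swamee-Jain: f = 0.01539
h_f = f(L/D)V²/(2g) = 0.01539·(1820/0.384)·1.330²/(2·9.81) = 6.574 m

h_f ≈ 6.57 m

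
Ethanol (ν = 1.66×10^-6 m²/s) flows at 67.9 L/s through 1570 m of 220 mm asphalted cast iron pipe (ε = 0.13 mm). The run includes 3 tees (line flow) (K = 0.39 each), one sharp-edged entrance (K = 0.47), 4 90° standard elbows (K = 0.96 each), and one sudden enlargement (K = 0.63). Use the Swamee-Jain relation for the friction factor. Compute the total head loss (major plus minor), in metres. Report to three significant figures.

V = 4Q/(πD²) = 1.786 m/s; V²/2g = 0.1626 m
Re = 2.37×10^5, ε/D = 5.91×10^-4 → f = 0.01914 (Swamee-Jain)
Major: h_f = f(L/D)·V²/2g = 0.01914·7136·0.1626 = 22.21 m
Minor: ΣK = 6.11; h_m = ΣK·V²/2g = 0.9936 m
Total H_L = 22.21 + 0.9936 = 23.21 m

H_L ≈ 23.2 m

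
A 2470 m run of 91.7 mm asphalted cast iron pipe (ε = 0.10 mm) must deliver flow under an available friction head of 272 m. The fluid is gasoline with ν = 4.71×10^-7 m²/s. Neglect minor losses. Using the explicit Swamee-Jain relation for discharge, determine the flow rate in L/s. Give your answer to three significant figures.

Swamee-Jain (Type II): Q = -0.965·√(gD⁵h_f/L)·ln[ε/(3.7D) + √(3.17ν²L/(gD³h_f))]
√(gD⁵h_f/L) = √(9.81·0.0917⁵·272/2470) = 0.002647
ε/(3.7D) = 2.95×10^-4; √(3.17ν²L/(gD³h_f)) = 2.91×10^-5
Q = -0.965·0.002647·ln(3.238×10^-4) = 0.02052 m³/s
Check: V = 3.11 m/s, Re = 6.05×10^5, f = 0.02064, h_f = 274 m ≈ 272 m ✓

Q ≈ 20.5 L/s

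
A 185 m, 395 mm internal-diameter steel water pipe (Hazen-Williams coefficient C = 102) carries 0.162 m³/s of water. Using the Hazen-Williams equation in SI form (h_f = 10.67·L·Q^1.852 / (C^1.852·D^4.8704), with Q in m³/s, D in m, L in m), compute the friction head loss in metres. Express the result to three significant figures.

h_f ≈ 1.19 m

h_f = 10.67·185·0.162^1.852 / (102^1.852·0.395^4.8704) = 1.192 m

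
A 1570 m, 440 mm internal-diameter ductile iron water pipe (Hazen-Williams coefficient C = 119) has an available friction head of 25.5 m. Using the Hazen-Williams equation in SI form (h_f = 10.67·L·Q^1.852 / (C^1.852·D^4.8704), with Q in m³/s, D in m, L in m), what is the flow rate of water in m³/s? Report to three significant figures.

Q ≈ 0.414 m³/s

Rearranging: Q = [h_f·C^1.852·D^4.8704 / (10.67·L)]^(1/1.852)
Q = [25.5·119^1.852·0.440^4.8704 / (10.67·1570)]^0.540 = 0.4136 m³/s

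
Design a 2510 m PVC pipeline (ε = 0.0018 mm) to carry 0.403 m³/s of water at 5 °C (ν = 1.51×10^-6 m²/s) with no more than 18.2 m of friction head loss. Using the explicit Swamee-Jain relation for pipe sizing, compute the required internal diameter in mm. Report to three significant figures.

D ≈ 476 mm

Swamee-Jain (Type III): D = 0.66·[ε^1.25·(LQ²/(gh_f))^4.75 + ν·Q^9.4·(L/(gh_f))^5.2]^0.04
LQ²/(gh_f) = 2.283; L/(gh_f) = 14.06
Term 1 = ε^1.25·(…)^4.75 = 3.33×10^-6; Term 2 = ν·Q^9.4·(…)^5.2 = 2.74×10^-4
D = 0.66·(3.33×10^-6 + 2.74×10^-4)^0.04 = 0.4756 m = 476 mm
Check: V = 2.27 m/s, Re = 7.14×10^5, f = 0.01237, h_f = 17.1 m ≈ 18.2 m ✓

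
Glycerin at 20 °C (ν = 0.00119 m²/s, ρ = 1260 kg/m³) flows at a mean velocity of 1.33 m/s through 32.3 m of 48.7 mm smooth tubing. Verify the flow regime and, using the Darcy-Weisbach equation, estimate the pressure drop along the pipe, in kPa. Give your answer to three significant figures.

Re = VD/ν = 1.33·0.04870/0.00119 = 54.4 → laminar (Re < 2300)
f = 64/Re = 1.176
h_f = f(L/D)V²/(2g) = 1.176·(32.3/0.04870)·1.33²/(2·9.81) = 70.31 m
Δp = ρg·h_f = 1260·9.81·70.31 = 869.1 kPa

Δp ≈ 869 kPa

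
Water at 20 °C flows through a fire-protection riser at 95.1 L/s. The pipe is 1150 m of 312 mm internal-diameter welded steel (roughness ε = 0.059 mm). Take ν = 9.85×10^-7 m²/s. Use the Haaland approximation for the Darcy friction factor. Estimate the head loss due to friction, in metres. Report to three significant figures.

h_f ≈ 4.51 m

V = 4Q/(πD²) = 4·0.0951/(π·0.312²) = 1.244 m/s
Re = VD/ν = 1.244·0.312/9.85×10^-7 = 3.94×10^5 → turbulent
ε/D = 0.059/312 = 1.89×10^-4
Haaland: f = 0.01552
h_f = f(L/D)V²/(2g) = 0.01552·(1150/0.312)·1.244²/(2·9.81) = 4.512 m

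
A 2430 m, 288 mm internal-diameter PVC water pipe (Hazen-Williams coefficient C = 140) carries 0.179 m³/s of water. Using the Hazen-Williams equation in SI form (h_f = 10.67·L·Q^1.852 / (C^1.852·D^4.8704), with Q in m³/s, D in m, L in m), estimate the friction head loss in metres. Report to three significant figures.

h_f ≈ 48.8 m

h_f = 10.67·2430·0.179^1.852 / (140^1.852·0.288^4.8704) = 48.80 m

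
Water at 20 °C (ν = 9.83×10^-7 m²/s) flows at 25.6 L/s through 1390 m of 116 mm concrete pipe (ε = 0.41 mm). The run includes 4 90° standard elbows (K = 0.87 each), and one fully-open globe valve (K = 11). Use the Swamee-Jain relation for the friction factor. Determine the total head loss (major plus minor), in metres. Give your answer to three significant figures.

H_L ≈ 105 m

V = 4Q/(πD²) = 2.422 m/s; V²/2g = 0.2991 m
Re = 2.86×10^5, ε/D = 0.00353 → f = 0.02798 (Swamee-Jain)
Major: h_f = f(L/D)·V²/2g = 0.02798·11983·0.2991 = 100.3 m
Minor: ΣK = 14.5; h_m = ΣK·V²/2g = 4.330 m
Total H_L = 100.3 + 4.330 = 104.6 m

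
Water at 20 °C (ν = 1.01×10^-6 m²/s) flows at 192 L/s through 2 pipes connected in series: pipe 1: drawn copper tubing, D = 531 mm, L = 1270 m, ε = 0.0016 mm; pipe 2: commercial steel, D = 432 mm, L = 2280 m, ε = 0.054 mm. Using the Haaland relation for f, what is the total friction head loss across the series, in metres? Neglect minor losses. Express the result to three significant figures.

H ≈ 7.85 m

Pipe 1: V = 0.8670 m/s, Re = 4.56×10^5, ε/D = 3.01×10^-6, f = 0.01331, h_1 = f(L/D)V²/2g = 1.220 m
Pipe 2: V = 1.310 m/s, Re = 5.60×10^5, ε/D = 1.25×10^-4, f = 0.01437, h_2 = f(L/D)V²/2g = 6.633 m
Series → Q common, losses add: H = Σh = 7.853 m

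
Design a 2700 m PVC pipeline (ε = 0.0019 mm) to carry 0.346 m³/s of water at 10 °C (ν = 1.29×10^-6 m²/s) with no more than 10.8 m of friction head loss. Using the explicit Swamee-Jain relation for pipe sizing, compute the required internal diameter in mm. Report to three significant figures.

Swamee-Jain (Type III): D = 0.66·[ε^1.25·(LQ²/(gh_f))^4.75 + ν·Q^9.4·(L/(gh_f))^5.2]^0.04
LQ²/(gh_f) = 3.051; L/(gh_f) = 25.48
Term 1 = ε^1.25·(…)^4.75 = 1.41×10^-5; Term 2 = ν·Q^9.4·(…)^5.2 = 0.00123
D = 0.66·(1.41×10^-5 + 0.00123)^0.04 = 0.5051 m = 505 mm
Check: V = 1.73 m/s, Re = 6.76×10^5, f = 0.01249, h_f = 10.1 m ≈ 10.8 m ✓

D ≈ 505 mm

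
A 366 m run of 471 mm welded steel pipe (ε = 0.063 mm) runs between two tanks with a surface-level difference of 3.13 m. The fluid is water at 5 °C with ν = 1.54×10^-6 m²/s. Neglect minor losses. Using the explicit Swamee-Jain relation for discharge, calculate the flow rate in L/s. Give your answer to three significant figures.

Q ≈ 410 L/s

Swamee-Jain (Type II): Q = -0.965·√(gD⁵h_f/L)·ln[ε/(3.7D) + √(3.17ν²L/(gD³h_f))]
√(gD⁵h_f/L) = √(9.81·0.471⁵·3.13/366) = 0.04410
ε/(3.7D) = 3.62×10^-5; √(3.17ν²L/(gD³h_f)) = 2.93×10^-5
Q = -0.965·0.04410·ln(6.544×10^-5) = 0.4100 m³/s
Check: V = 2.35 m/s, Re = 7.20×10^5, f = 0.01434, h_f = 3.15 m ≈ 3.13 m ✓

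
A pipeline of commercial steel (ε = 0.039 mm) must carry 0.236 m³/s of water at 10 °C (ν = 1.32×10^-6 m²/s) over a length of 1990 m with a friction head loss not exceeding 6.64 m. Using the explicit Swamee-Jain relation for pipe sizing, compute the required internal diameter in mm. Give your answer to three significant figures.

Swamee-Jain (Type III): D = 0.66·[ε^1.25·(LQ²/(gh_f))^4.75 + ν·Q^9.4·(L/(gh_f))^5.2]^0.04
LQ²/(gh_f) = 1.702; L/(gh_f) = 30.55
Term 1 = ε^1.25·(…)^4.75 = 3.85×10^-5; Term 2 = ν·Q^9.4·(…)^5.2 = 8.87×10^-5
D = 0.66·(3.85×10^-5 + 8.87×10^-5)^0.04 = 0.4610 m = 461 mm
Check: V = 1.41 m/s, Re = 4.94×10^5, f = 0.01430, h_f = 6.29 m ≈ 6.64 m ✓

D ≈ 461 mm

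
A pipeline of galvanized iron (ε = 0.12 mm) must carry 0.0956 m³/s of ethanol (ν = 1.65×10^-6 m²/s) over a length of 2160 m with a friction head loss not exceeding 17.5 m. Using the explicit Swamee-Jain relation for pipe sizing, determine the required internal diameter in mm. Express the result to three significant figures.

Swamee-Jain (Type III): D = 0.66·[ε^1.25·(LQ²/(gh_f))^4.75 + ν·Q^9.4·(L/(gh_f))^5.2]^0.04
LQ²/(gh_f) = 0.1150; L/(gh_f) = 12.58
Term 1 = ε^1.25·(…)^4.75 = 4.34×10^-10; Term 2 = ν·Q^9.4·(…)^5.2 = 2.25×10^-10
D = 0.66·(4.34×10^-10 + 2.25×10^-10)^0.04 = 0.2833 m = 283 mm
Check: V = 1.52 m/s, Re = 2.60×10^5, f = 0.01808, h_f = 16.2 m ≈ 17.5 m ✓

D ≈ 283 mm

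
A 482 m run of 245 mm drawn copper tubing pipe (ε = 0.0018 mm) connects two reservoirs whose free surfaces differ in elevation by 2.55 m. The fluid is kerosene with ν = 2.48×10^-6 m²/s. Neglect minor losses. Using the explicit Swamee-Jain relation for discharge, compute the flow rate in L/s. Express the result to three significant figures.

Q ≈ 57.0 L/s

Swamee-Jain (Type II): Q = -0.965·√(gD⁵h_f/L)·ln[ε/(3.7D) + √(3.17ν²L/(gD³h_f))]
√(gD⁵h_f/L) = √(9.81·0.245⁵·2.55/482) = 0.006769
ε/(3.7D) = 1.99×10^-6; √(3.17ν²L/(gD³h_f)) = 1.60×10^-4
Q = -0.965·0.006769·ln(1.618×10^-4) = 0.05702 m³/s
Check: V = 1.21 m/s, Re = 1.19×10^5, f = 0.01727, h_f = 2.53 m ≈ 2.55 m ✓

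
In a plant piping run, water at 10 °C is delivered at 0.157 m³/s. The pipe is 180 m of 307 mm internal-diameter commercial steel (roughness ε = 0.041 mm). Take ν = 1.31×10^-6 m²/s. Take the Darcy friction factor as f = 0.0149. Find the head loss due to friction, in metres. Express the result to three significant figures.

h_f ≈ 2.00 m

V = 4Q/(πD²) = 4·0.157/(π·0.307²) = 2.121 m/s
h_f = f(L/D)V²/(2g) = 0.01490·(180/0.307)·2.121²/(2·9.81) = 2.003 m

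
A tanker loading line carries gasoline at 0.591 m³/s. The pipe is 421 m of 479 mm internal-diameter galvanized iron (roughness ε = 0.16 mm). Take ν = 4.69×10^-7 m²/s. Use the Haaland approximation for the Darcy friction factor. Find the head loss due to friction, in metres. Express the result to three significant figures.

V = 4Q/(πD²) = 4·0.591/(π·0.479²) = 3.280 m/s
Re = VD/ν = 3.280·0.479/4.69×10^-7 = 3.35×10^6 → turbulent
ε/D = 0.16/479 = 3.34×10^-4
Haaland: f = 0.01550
h_f = f(L/D)V²/(2g) = 0.01550·(421/0.479)·3.280²/(2·9.81) = 7.468 m

h_f ≈ 7.47 m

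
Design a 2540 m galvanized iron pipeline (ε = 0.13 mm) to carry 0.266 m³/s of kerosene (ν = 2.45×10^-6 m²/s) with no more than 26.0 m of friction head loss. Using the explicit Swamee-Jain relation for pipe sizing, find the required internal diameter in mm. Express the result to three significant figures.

Swamee-Jain (Type III): D = 0.66·[ε^1.25·(LQ²/(gh_f))^4.75 + ν·Q^9.4·(L/(gh_f))^5.2]^0.04
LQ²/(gh_f) = 0.7046; L/(gh_f) = 9.958
Term 1 = ε^1.25·(…)^4.75 = 2.63×10^-6; Term 2 = ν·Q^9.4·(…)^5.2 = 1.49×10^-6
D = 0.66·(2.63×10^-6 + 1.49×10^-6)^0.04 = 0.4019 m = 402 mm
Check: V = 2.10 m/s, Re = 3.44×10^5, f = 0.01702, h_f = 24.1 m ≈ 26.0 m ✓

D ≈ 402 mm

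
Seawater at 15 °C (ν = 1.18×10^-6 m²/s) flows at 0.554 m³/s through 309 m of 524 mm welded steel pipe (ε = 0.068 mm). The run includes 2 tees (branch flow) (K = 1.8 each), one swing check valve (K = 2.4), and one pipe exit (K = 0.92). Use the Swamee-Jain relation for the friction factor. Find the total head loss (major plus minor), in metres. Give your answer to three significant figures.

H_L ≈ 5.06 m

V = 4Q/(πD²) = 2.569 m/s; V²/2g = 0.3364 m
Re = 1.14×10^6, ε/D = 1.30×10^-4 → f = 0.01380 (Swamee-Jain)
Major: h_f = f(L/D)·V²/2g = 0.01380·589.7·0.3364 = 2.737 m
Minor: ΣK = 6.92; h_m = ΣK·V²/2g = 2.328 m
Total H_L = 2.737 + 2.328 = 5.064 m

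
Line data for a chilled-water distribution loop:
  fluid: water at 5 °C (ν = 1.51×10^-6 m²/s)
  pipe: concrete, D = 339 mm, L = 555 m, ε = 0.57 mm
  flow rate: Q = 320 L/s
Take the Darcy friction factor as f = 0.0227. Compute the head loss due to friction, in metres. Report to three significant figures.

h_f ≈ 23.8 m

V = 4Q/(πD²) = 4·0.320/(π·0.339²) = 3.545 m/s
h_f = f(L/D)V²/(2g) = 0.02270·(555/0.339)·3.545²/(2·9.81) = 23.81 m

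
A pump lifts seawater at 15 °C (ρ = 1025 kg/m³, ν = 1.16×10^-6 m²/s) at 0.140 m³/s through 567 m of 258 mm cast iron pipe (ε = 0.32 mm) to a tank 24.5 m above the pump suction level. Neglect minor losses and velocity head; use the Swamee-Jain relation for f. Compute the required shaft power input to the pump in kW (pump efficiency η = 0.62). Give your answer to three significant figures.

V = 4Q/(πD²) = 2.678 m/s; Re = 5.96×10^5; ε/D = 0.00124; f = 0.02125
h_f = f(L/D)V²/2g = 17.07 m
Total head H = z + h_f = 24.5 + 17.07 = 41.57 m
P_hyd = ρgQH = 1025·9.81·0.140·41.57 = 58.52 kW
P_shaft = P_hyd/η = 58.52/0.62 = 94.39 kW

P_shaft ≈ 94.4 kW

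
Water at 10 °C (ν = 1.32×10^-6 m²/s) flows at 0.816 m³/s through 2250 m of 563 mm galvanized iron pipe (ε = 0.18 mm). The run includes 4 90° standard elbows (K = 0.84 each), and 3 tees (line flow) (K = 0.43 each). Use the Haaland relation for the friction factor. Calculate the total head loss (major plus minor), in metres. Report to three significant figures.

H_L ≈ 36.7 m

V = 4Q/(πD²) = 3.278 m/s; V²/2g = 0.5476 m
Re = 1.40×10^6, ε/D = 3.20×10^-4 → f = 0.01561 (Haaland)
Major: h_f = f(L/D)·V²/2g = 0.01561·3996·0.5476 = 34.17 m
Minor: ΣK = 4.65; h_m = ΣK·V²/2g = 2.546 m
Total H_L = 34.17 + 2.546 = 36.72 m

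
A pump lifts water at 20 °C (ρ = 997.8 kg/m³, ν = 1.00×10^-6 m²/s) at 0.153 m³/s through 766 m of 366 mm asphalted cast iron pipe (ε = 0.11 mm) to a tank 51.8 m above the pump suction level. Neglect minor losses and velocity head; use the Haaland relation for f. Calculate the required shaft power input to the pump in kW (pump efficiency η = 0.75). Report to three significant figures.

P_shaft ≈ 111 kW

V = 4Q/(πD²) = 1.454 m/s; Re = 5.32×10^5; ε/D = 3.01×10^-4; f = 0.01610
h_f = f(L/D)V²/2g = 3.631 m
Total head H = z + h_f = 51.8 + 3.631 = 55.43 m
P_hyd = ρgQH = 997.8·9.81·0.153·55.43 = 83.02 kW
P_shaft = P_hyd/η = 83.02/0.75 = 110.7 kW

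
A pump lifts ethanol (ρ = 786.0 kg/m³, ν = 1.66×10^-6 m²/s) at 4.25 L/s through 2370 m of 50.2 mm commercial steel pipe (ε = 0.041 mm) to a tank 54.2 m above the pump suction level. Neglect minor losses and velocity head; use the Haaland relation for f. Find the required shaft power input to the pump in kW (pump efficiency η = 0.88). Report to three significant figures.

P_shaft ≈ 11.3 kW

V = 4Q/(πD²) = 2.147 m/s; Re = 6.49×10^4; ε/D = 8.17×10^-4; f = 0.02239
h_f = f(L/D)V²/2g = 248.4 m
Total head H = z + h_f = 54.2 + 248.4 = 302.6 m
P_hyd = ρgQH = 786.0·9.81·0.00425·302.6 = 9.917 kW
P_shaft = P_hyd/η = 9.917/0.88 = 11.27 kW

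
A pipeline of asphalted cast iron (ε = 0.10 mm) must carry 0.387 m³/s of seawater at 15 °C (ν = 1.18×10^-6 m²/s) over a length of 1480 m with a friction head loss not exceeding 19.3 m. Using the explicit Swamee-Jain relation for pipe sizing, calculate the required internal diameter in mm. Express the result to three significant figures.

Swamee-Jain (Type III): D = 0.66·[ε^1.25·(LQ²/(gh_f))^4.75 + ν·Q^9.4·(L/(gh_f))^5.2]^0.04
LQ²/(gh_f) = 1.171; L/(gh_f) = 7.817
Term 1 = ε^1.25·(…)^4.75 = 2.11×10^-5; Term 2 = ν·Q^9.4·(…)^5.2 = 6.92×10^-6
D = 0.66·(2.11×10^-5 + 6.92×10^-6)^0.04 = 0.4340 m = 434 mm
Check: V = 2.62 m/s, Re = 9.62×10^5, f = 0.01512, h_f = 18.0 m ≈ 19.3 m ✓

D ≈ 434 mm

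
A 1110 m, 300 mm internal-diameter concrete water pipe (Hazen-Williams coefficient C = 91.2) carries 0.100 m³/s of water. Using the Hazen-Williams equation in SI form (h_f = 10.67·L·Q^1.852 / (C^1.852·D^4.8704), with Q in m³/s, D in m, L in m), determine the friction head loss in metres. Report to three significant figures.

h_f = 10.67·1110·0.100^1.852 / (91.2^1.852·0.300^4.8704) = 13.75 m

h_f ≈ 13.7 m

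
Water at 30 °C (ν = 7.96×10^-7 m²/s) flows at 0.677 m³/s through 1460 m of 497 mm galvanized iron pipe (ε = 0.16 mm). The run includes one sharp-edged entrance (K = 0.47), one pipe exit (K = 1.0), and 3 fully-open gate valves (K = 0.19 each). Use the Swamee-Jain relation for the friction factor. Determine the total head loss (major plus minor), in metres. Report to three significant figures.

H_L ≈ 29.7 m

V = 4Q/(πD²) = 3.490 m/s; V²/2g = 0.6207 m
Re = 2.18×10^6, ε/D = 3.22×10^-4 → f = 0.01557 (Swamee-Jain)
Major: h_f = f(L/D)·V²/2g = 0.01557·2938·0.6207 = 28.39 m
Minor: ΣK = 2.04; h_m = ΣK·V²/2g = 1.266 m
Total H_L = 28.39 + 1.266 = 29.65 m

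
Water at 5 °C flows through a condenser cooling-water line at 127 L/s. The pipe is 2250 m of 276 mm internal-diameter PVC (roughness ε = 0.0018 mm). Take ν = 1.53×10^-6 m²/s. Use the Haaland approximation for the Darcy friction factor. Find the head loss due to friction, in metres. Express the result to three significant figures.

V = 4Q/(πD²) = 4·0.127/(π·0.276²) = 2.123 m/s
Re = VD/ν = 2.123·0.276/1.53×10^-6 = 3.83×10^5 → turbulent
ε/D = 0.0018/276 = 6.52×10^-6
Haaland: f = 0.01377
h_f = f(L/D)V²/(2g) = 0.01377·(2250/0.276)·2.123²/(2·9.81) = 25.78 m

h_f ≈ 25.8 m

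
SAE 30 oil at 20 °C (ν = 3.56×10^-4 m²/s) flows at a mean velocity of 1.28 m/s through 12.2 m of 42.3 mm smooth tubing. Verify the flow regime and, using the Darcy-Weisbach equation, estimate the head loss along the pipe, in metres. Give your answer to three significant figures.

h_f ≈ 10.1 m

Re = VD/ν = 1.28·0.04230/3.56×10^-4 = 152 → laminar (Re < 2300)
f = 64/Re = 0.4208
h_f = f(L/D)V²/(2g) = 0.4208·(12.2/0.04230)·1.28²/(2·9.81) = 10.13 m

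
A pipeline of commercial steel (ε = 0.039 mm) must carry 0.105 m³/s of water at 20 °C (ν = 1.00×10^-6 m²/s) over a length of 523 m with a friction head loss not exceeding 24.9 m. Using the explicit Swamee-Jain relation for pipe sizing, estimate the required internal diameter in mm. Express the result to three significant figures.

Swamee-Jain (Type III): D = 0.66·[ε^1.25·(LQ²/(gh_f))^4.75 + ν·Q^9.4·(L/(gh_f))^5.2]^0.04
LQ²/(gh_f) = 0.02361; L/(gh_f) = 2.141
Term 1 = ε^1.25·(…)^4.75 = 5.76×10^-14; Term 2 = ν·Q^9.4·(…)^5.2 = 3.30×10^-14
D = 0.66·(5.76×10^-14 + 3.30×10^-14)^0.04 = 0.1985 m = 199 mm
Check: V = 3.39 m/s, Re = 6.73×10^5, f = 0.01511, h_f = 23.3 m ≈ 24.9 m ✓

D ≈ 199 mm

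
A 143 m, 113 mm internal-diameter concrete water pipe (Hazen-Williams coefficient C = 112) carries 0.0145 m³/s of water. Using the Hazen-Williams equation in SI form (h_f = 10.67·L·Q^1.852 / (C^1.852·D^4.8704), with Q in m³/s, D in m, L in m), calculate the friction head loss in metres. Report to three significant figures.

h_f = 10.67·143·0.0145^1.852 / (112^1.852·0.113^4.8704) = 3.936 m

h_f ≈ 3.94 m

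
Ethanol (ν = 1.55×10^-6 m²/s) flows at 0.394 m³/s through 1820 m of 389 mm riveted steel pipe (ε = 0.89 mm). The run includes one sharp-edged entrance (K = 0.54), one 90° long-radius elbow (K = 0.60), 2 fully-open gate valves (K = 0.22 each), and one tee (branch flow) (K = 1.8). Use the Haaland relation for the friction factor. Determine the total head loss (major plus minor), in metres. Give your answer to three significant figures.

H_L ≈ 66.1 m

V = 4Q/(πD²) = 3.315 m/s; V²/2g = 0.5602 m
Re = 8.32×10^5, ε/D = 0.00229 → f = 0.02451 (Haaland)
Major: h_f = f(L/D)·V²/2g = 0.02451·4679·0.5602 = 64.23 m
Minor: ΣK = 3.38; h_m = ΣK·V²/2g = 1.893 m
Total H_L = 64.23 + 1.893 = 66.12 m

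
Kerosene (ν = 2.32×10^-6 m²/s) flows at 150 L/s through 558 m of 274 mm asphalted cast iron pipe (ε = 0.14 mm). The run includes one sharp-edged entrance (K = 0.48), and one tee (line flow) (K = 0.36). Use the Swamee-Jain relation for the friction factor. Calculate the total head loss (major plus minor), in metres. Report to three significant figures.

V = 4Q/(πD²) = 2.544 m/s; V²/2g = 0.3298 m
Re = 3.00×10^5, ε/D = 5.11×10^-4 → f = 0.01839 (Swamee-Jain)
Major: h_f = f(L/D)·V²/2g = 0.01839·2036·0.3298 = 12.35 m
Minor: ΣK = 0.840; h_m = ΣK·V²/2g = 0.2771 m
Total H_L = 12.35 + 0.2771 = 12.63 m

H_L ≈ 12.6 m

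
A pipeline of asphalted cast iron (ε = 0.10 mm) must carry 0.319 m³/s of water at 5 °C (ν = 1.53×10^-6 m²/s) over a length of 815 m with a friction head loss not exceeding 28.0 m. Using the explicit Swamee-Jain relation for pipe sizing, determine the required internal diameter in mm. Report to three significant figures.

D ≈ 335 mm

Swamee-Jain (Type III): D = 0.66·[ε^1.25·(LQ²/(gh_f))^4.75 + ν·Q^9.4·(L/(gh_f))^5.2]^0.04
LQ²/(gh_f) = 0.3019; L/(gh_f) = 2.967
Term 1 = ε^1.25·(…)^4.75 = 3.39×10^-8; Term 2 = ν·Q^9.4·(…)^5.2 = 9.47×10^-9
D = 0.66·(3.39×10^-8 + 9.47×10^-9)^0.04 = 0.3350 m = 335 mm
Check: V = 3.62 m/s, Re = 7.92×10^5, f = 0.01592, h_f = 25.9 m ≈ 28.0 m ✓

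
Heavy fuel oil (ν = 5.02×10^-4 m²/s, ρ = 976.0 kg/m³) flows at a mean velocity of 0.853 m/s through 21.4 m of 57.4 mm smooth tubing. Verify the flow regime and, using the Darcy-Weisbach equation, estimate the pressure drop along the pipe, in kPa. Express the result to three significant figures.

Δp ≈ 86.9 kPa

Re = VD/ν = 0.853·0.05740/5.02×10^-4 = 97.5 → laminar (Re < 2300)
f = 64/Re = 0.6562
h_f = f(L/D)V²/(2g) = 0.6562·(21.4/0.05740)·0.853²/(2·9.81) = 9.072 m
Δp = ρg·h_f = 976.0·9.81·9.072 = 86.86 kPa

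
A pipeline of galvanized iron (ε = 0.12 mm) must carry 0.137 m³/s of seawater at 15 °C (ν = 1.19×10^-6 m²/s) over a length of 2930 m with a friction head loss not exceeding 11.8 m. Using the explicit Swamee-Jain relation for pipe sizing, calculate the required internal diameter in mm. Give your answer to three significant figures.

Swamee-Jain (Type III): D = 0.66·[ε^1.25·(LQ²/(gh_f))^4.75 + ν·Q^9.4·(L/(gh_f))^5.2]^0.04
LQ²/(gh_f) = 0.4751; L/(gh_f) = 25.31
Term 1 = ε^1.25·(…)^4.75 = 3.66×10^-7; Term 2 = ν·Q^9.4·(…)^5.2 = 1.81×10^-7
D = 0.66·(3.66×10^-7 + 1.81×10^-7)^0.04 = 0.3707 m = 371 mm
Check: V = 1.27 m/s, Re = 3.95×10^5, f = 0.01684, h_f = 10.9 m ≈ 11.8 m ✓

D ≈ 371 mm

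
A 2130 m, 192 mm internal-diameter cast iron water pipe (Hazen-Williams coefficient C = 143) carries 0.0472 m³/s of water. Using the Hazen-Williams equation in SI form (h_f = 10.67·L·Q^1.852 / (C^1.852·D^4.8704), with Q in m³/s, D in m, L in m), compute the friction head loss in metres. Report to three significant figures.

h_f ≈ 25.1 m

h_f = 10.67·2130·0.0472^1.852 / (143^1.852·0.192^4.8704) = 25.10 m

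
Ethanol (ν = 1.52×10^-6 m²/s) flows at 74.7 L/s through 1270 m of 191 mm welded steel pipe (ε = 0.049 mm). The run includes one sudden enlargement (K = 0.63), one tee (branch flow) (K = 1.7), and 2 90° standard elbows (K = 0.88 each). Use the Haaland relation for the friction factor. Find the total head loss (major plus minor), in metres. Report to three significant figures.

H_L ≈ 39.1 m

V = 4Q/(πD²) = 2.607 m/s; V²/2g = 0.3464 m
Re = 3.28×10^5, ε/D = 2.57×10^-4 → f = 0.01635 (Haaland)
Major: h_f = f(L/D)·V²/2g = 0.01635·6649·0.3464 = 37.67 m
Minor: ΣK = 4.09; h_m = ΣK·V²/2g = 1.417 m
Total H_L = 37.67 + 1.417 = 39.09 m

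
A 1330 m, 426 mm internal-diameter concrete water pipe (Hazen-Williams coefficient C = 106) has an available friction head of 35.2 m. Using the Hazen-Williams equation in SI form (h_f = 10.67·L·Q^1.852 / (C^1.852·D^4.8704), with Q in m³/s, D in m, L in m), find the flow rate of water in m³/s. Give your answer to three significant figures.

Rearranging: Q = [h_f·C^1.852·D^4.8704 / (10.67·L)]^(1/1.852)
Q = [35.2·106^1.852·0.426^4.8704 / (10.67·1330)]^0.540 = 0.4404 m³/s

Q ≈ 0.440 m³/s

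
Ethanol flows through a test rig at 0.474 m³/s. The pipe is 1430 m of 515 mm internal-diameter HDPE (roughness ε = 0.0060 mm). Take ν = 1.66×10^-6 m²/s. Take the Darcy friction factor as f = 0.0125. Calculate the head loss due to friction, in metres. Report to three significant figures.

h_f ≈ 9.16 m

V = 4Q/(πD²) = 4·0.474/(π·0.515²) = 2.275 m/s
h_f = f(L/D)V²/(2g) = 0.01250·(1430/0.515)·2.275²/(2·9.81) = 9.160 m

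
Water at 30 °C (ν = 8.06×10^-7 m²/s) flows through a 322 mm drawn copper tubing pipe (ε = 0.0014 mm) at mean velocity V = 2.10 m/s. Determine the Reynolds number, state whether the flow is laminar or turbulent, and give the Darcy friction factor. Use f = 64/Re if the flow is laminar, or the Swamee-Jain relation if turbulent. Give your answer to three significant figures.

Re ≈ 8.39×10^5; turbulent; f ≈ 0.0121

Re = VD/ν = 2.100·0.322/8.06×10^-7 = 8.39×10^5
Re > 4000 → turbulent; ε/D = 4.35×10^-6
Swamee-Jain: f = 0.01206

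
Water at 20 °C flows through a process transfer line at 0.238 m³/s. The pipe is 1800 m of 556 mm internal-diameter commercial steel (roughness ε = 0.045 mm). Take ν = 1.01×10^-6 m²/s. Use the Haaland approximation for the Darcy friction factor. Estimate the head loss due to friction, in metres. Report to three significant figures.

h_f ≈ 2.21 m

V = 4Q/(πD²) = 4·0.238/(π·0.556²) = 0.9803 m/s
Re = VD/ν = 0.9803·0.556/1.01×10^-6 = 5.40×10^5 → turbulent
ε/D = 0.045/556 = 8.09×10^-5
Haaland: f = 0.01391
h_f = f(L/D)V²/(2g) = 0.01391·(1800/0.556)·0.9803²/(2·9.81) = 2.206 m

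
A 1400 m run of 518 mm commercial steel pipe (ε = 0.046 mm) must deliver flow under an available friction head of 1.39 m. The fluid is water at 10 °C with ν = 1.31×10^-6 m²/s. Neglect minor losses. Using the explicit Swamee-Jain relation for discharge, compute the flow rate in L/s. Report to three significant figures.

Q ≈ 172 L/s

Swamee-Jain (Type II): Q = -0.965·√(gD⁵h_f/L)·ln[ε/(3.7D) + √(3.17ν²L/(gD³h_f))]
√(gD⁵h_f/L) = √(9.81·0.518⁵·1.39/1400) = 0.01906
ε/(3.7D) = 2.40×10^-5; √(3.17ν²L/(gD³h_f)) = 6.34×10^-5
Q = -0.965·0.01906·ln(8.739×10^-5) = 0.1719 m³/s
Check: V = 0.816 m/s, Re = 3.22×10^5, f = 0.01517, h_f = 1.39 m ≈ 1.39 m ✓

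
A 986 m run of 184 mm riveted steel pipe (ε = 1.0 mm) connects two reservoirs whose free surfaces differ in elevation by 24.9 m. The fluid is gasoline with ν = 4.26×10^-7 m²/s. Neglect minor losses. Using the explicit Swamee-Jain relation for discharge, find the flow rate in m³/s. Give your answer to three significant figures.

Swamee-Jain (Type II): Q = -0.965·√(gD⁵h_f/L)·ln[ε/(3.7D) + √(3.17ν²L/(gD³h_f))]
√(gD⁵h_f/L) = √(9.81·0.184⁵·24.9/986) = 0.007228
ε/(3.7D) = 0.00147; √(3.17ν²L/(gD³h_f)) = 1.93×10^-5
Q = -0.965·0.007228·ln(0.001488) = 0.04541 m³/s
Check: V = 1.71 m/s, Re = 7.38×10^5, f = 0.03134, h_f = 25.0 m ≈ 24.9 m ✓

Q ≈ 0.0454 m³/s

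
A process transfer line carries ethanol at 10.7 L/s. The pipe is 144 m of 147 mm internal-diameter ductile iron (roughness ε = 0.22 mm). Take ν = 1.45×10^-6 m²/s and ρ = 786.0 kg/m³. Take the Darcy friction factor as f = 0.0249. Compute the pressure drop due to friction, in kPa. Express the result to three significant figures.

Δp ≈ 3.81 kPa

V = 4Q/(πD²) = 4·0.0107/(π·0.147²) = 0.6305 m/s
h_f = f(L/D)V²/(2g) = 0.02490·(144/0.147)·0.6305²/(2·9.81) = 0.4942 m
Δp = ρg·h_f = 786.0·9.81·0.4942 = 3.810 kPa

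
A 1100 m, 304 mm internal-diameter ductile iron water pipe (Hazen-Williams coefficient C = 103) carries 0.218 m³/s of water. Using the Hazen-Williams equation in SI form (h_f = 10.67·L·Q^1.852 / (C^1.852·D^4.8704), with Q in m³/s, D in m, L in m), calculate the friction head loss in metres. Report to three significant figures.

h_f = 10.67·1100·0.218^1.852 / (103^1.852·0.304^4.8704) = 43.17 m

h_f ≈ 43.2 m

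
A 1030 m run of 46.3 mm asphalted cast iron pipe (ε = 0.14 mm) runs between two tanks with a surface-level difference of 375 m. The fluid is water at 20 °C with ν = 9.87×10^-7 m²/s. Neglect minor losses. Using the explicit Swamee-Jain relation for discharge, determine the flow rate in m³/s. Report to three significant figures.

Q ≈ 0.00589 m³/s

Swamee-Jain (Type II): Q = -0.965·√(gD⁵h_f/L)·ln[ε/(3.7D) + √(3.17ν²L/(gD³h_f))]
√(gD⁵h_f/L) = √(9.81·0.0463⁵·375/1030) = 8.717×10^-4
ε/(3.7D) = 8.17×10^-4; √(3.17ν²L/(gD³h_f)) = 9.33×10^-5
Q = -0.965·8.717×10^-4·ln(9.106×10^-4) = 0.005890 m³/s
Check: V = 3.50 m/s, Re = 1.64×10^5, f = 0.02723, h_f = 378 m ≈ 375 m ✓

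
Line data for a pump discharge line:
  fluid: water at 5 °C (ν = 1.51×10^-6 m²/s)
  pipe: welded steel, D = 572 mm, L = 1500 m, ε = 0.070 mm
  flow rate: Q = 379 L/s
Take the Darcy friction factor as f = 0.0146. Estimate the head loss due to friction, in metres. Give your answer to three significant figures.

V = 4Q/(πD²) = 4·0.379/(π·0.572²) = 1.475 m/s
h_f = f(L/D)V²/(2g) = 0.01460·(1500/0.572)·1.475²/(2·9.81) = 4.245 m

h_f ≈ 4.24 m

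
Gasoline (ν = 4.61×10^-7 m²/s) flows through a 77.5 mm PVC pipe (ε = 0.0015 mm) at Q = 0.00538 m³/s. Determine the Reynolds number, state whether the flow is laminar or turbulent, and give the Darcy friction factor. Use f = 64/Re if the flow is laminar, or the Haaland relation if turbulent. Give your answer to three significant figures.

Re ≈ 1.92×10^5; turbulent; f ≈ 0.0157

V = 4Q/(πD²) = 1.140 m/s
Re = VD/ν = 1.140·0.0775/4.61×10^-7 = 1.92×10^5
Re > 4000 → turbulent; ε/D = 1.94×10^-5
Haaland: f = 0.01574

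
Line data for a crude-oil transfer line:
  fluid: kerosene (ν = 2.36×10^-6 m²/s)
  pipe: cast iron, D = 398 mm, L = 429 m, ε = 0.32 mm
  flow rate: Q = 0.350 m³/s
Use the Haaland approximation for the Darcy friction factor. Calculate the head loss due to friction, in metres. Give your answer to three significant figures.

V = 4Q/(πD²) = 4·0.350/(π·0.398²) = 2.813 m/s
Re = VD/ν = 2.813·0.398/2.36×10^-6 = 4.74×10^5 → turbulent
ε/D = 0.32/398 = 8.04×10^-4
Haaland: f = 0.01931
h_f = f(L/D)V²/(2g) = 0.01931·(429/0.398)·2.813²/(2·9.81) = 8.396 m

h_f ≈ 8.40 m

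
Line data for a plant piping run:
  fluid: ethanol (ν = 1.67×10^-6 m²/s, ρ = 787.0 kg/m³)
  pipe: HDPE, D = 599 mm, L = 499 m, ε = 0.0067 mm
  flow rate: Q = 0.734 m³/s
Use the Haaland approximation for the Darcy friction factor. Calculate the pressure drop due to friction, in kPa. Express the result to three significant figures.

Δp ≈ 26.5 kPa

V = 4Q/(πD²) = 4·0.734/(π·0.599²) = 2.605 m/s
Re = VD/ν = 2.605·0.599/1.67×10^-6 = 9.34×10^5 → turbulent
ε/D = 0.0067/599 = 1.12×10^-5
Haaland: f = 0.01191
h_f = f(L/D)V²/(2g) = 0.01191·(499/0.599)·2.605²/(2·9.81) = 3.432 m
Δp = ρg·h_f = 787.0·9.81·3.432 = 26.50 kPa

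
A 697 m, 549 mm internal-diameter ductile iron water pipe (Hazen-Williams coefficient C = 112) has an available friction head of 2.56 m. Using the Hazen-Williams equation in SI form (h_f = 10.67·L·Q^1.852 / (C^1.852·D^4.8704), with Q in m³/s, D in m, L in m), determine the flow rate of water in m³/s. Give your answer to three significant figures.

Rearranging: Q = [h_f·C^1.852·D^4.8704 / (10.67·L)]^(1/1.852)
Q = [2.56·112^1.852·0.549^4.8704 / (10.67·697)]^0.540 = 0.3122 m³/s

Q ≈ 0.312 m³/s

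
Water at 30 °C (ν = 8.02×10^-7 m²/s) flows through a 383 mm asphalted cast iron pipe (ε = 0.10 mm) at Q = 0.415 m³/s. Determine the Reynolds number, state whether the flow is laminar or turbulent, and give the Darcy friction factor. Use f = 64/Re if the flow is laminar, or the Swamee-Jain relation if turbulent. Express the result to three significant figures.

V = 4Q/(πD²) = 3.602 m/s
Re = VD/ν = 3.602·0.383/8.02×10^-7 = 1.72×10^6
Re > 4000 → turbulent; ε/D = 2.61×10^-4
Swamee-Jain: f = 0.01507

Re ≈ 1.72×10^6; turbulent; f ≈ 0.0151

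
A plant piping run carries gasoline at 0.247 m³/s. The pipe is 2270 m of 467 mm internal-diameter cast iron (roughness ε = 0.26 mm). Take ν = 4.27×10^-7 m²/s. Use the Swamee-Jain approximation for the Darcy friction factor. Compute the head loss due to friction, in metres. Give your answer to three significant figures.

V = 4Q/(πD²) = 4·0.247/(π·0.467²) = 1.442 m/s
Re = VD/ν = 1.442·0.467/4.27×10^-7 = 1.58×10^6 → turbulent
ε/D = 0.26/467 = 5.57×10^-4
Swamee-Jain: f = 0.01749
h_f = f(L/D)V²/(2g) = 0.01749·(2270/0.467)·1.442²/(2·9.81) = 9.010 m

h_f ≈ 9.01 m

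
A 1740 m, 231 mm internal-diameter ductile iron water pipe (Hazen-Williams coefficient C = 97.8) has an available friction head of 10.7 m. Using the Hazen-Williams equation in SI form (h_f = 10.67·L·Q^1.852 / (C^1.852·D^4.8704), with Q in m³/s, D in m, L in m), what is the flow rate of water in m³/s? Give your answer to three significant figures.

Q ≈ 0.0370 m³/s

Rearranging: Q = [h_f·C^1.852·D^4.8704 / (10.67·L)]^(1/1.852)
Q = [10.7·97.8^1.852·0.231^4.8704 / (10.67·1740)]^0.540 = 0.03695 m³/s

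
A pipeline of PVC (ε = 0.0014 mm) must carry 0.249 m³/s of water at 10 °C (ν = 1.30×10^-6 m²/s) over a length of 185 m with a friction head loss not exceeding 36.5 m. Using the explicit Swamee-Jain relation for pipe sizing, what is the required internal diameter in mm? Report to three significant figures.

Swamee-Jain (Type III): D = 0.66·[ε^1.25·(LQ²/(gh_f))^4.75 + ν·Q^9.4·(L/(gh_f))^5.2]^0.04
LQ²/(gh_f) = 0.03203; L/(gh_f) = 0.5167
Term 1 = ε^1.25·(…)^4.75 = 3.84×10^-15; Term 2 = ν·Q^9.4·(…)^5.2 = 8.85×10^-14
D = 0.66·(3.84×10^-15 + 8.85×10^-14)^0.04 = 0.1987 m = 199 mm
Check: V = 8.03 m/s, Re = 1.23×10^6, f = 0.01142, h_f = 34.9 m ≈ 36.5 m ✓

D ≈ 199 mm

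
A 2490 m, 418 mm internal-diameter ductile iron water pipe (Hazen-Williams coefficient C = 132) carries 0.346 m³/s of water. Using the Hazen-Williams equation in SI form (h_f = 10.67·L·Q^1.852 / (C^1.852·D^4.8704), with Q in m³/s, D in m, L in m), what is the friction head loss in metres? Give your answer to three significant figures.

h_f = 10.67·2490·0.346^1.852 / (132^1.852·0.418^4.8704) = 30.79 m

h_f ≈ 30.8 m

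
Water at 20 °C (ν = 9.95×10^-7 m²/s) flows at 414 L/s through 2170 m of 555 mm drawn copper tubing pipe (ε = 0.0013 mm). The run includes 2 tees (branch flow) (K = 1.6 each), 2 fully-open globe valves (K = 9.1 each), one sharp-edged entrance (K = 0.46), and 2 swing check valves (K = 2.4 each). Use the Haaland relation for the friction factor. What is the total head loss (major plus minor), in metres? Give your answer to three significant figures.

V = 4Q/(πD²) = 1.711 m/s; V²/2g = 0.1493 m
Re = 9.55×10^5, ε/D = 2.34×10^-6 → f = 0.01171 (Haaland)
Major: h_f = f(L/D)·V²/2g = 0.01171·3910·0.1493 = 6.836 m
Minor: ΣK = 26.7; h_m = ΣK·V²/2g = 3.979 m
Total H_L = 6.836 + 3.979 = 10.82 m

H_L ≈ 10.8 m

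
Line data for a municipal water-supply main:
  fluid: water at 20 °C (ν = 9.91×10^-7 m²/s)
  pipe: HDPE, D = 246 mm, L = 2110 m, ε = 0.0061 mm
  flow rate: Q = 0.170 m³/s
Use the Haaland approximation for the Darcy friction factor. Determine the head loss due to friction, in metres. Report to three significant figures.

h_f ≈ 68.5 m

V = 4Q/(πD²) = 4·0.170/(π·0.246²) = 3.577 m/s
Re = VD/ν = 3.577·0.246/9.91×10^-7 = 8.88×10^5 → turbulent
ε/D = 0.0061/246 = 2.48×10^-5
Haaland: f = 0.01225
h_f = f(L/D)V²/(2g) = 0.01225·(2110/0.246)·3.577²/(2·9.81) = 68.53 m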